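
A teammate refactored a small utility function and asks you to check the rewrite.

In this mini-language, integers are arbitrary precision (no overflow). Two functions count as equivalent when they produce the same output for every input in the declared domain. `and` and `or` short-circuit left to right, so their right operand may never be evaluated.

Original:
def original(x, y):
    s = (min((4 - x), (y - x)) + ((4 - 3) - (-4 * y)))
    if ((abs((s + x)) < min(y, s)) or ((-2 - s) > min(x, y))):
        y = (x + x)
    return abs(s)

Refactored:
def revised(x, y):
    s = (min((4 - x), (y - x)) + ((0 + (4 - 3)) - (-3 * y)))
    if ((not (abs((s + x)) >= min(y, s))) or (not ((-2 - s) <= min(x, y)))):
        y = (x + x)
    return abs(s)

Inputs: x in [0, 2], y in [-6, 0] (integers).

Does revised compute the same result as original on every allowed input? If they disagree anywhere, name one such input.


On input x=0, y=-6, original returns 29 while revised returns 23.
verdict: not equivalent; witness: x=0, y=-6


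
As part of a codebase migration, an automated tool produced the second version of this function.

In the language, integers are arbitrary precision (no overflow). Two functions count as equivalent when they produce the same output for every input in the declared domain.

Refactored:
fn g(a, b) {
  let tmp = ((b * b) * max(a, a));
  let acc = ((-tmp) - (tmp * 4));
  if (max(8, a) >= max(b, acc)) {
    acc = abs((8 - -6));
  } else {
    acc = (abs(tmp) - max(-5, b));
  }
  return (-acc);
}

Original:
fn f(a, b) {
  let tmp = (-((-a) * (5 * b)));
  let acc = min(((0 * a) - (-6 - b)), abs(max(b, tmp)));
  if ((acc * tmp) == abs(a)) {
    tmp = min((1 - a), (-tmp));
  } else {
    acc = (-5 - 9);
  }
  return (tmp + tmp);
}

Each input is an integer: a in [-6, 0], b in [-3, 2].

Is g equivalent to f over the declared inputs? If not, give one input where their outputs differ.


Input a=-6, b=-3: 180 from f versus -57 from g.
verdict: not equivalent; witness: a=-6, b=-3


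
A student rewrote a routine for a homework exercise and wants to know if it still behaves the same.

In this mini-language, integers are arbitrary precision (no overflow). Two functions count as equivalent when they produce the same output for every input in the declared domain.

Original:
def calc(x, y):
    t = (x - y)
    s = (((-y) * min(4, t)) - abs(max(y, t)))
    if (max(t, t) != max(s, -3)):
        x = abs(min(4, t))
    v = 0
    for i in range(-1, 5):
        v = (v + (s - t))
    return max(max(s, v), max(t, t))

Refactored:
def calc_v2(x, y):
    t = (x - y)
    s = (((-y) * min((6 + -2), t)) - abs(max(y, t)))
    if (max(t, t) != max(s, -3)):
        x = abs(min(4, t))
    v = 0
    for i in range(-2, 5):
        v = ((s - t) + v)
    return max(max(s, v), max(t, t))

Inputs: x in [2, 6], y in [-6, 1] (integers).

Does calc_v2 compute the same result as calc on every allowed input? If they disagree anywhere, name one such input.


The rewrite breaks on x=2, y=-6, where the results are 48 and 56.
calc: t becomes 8; next s becomes 16; next (max(t, t) != max(s, -3)) evaluates to true; next x becomes 4; next v becomes 0; next at i=-1:; next v becomes 8; next at i=0:; next v becomes 16; next at i=1:; next v becomes 24; next at i=2:; next v becomes 32; next at i=3:; next v becomes 40; next at i=4:; next v becomes 48; next final value 48
calc_v2: t becomes 8; next s becomes 16; next (max(t, t) != max(s, -3)) evaluates to true; next x becomes 4; next v becomes 0; next at i=-2:; next v becomes 8; next at i=-1:; next v becomes 16; next at i=0:; next v becomes 24; next at i=1:; next v becomes 32; next at i=2:; next v becomes 40; next at i=3:; next v becomes 48; next at i=4:; next v becomes 56; next final value 56
verdict: not equivalent; witness: x=2, y=-6


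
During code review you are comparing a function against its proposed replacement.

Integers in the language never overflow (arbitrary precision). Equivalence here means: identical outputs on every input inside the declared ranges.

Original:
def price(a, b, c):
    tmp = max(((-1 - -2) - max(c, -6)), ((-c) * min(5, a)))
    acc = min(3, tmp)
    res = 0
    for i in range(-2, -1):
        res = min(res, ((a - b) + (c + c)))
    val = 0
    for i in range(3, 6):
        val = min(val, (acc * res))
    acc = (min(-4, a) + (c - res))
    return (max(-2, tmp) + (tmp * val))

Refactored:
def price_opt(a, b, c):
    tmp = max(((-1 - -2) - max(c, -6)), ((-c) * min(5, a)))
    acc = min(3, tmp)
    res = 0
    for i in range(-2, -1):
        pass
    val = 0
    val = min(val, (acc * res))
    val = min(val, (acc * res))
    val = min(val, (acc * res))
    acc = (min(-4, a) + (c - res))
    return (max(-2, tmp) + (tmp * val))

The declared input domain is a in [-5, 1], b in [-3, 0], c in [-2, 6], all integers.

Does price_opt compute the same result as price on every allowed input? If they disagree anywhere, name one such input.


Run the pair on a=-5, b=-3, c=-2.
price: tmp=3, then acc=3, then res=0, then (i=-2), then res=-6, then val=0, then (i=3), then val=-18, then (i=4), then val=-18, then (i=5), then val=-18, then acc=-1, then returns -51
price_opt: tmp=3, then acc=3, then res=0, then (i=-2), then val=0, then val=0, then val=0, then val=0, then acc=-7, then returns 3
-51 against 3: the behavior changed.
verdict: not equivalent; witness: a=-5, b=-3, c=-2


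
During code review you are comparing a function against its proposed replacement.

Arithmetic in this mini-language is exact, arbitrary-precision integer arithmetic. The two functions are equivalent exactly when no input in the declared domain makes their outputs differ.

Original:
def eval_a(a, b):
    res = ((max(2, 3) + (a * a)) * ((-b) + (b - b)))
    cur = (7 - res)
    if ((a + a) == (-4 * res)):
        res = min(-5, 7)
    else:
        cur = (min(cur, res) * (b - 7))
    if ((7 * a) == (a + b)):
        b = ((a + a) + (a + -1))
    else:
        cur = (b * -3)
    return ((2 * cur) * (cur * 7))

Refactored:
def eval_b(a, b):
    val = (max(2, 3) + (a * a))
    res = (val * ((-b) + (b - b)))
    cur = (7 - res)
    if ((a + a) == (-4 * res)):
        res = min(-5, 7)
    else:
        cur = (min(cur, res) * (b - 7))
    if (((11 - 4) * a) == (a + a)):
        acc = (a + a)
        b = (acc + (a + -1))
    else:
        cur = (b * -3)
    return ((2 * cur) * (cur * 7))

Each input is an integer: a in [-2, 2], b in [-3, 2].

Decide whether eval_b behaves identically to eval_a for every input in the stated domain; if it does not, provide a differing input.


Consider the input a=0, b=-3.
eval_a: res := 9 | cur := -2 | ((a + a) == (-4 * res)): false | cur := 20 | ((7 * a) == (a + b)): false | cur := 9 | result 1134
eval_b: val := 3 | res := 9 | cur := -2 | ((a + a) == (-4 * res)): false | cur := 20 | (((11 - 4) * a) == (a + a)): true | acc := 0 | b := -1 | result 5600
1134 != 5600, so the rewrite changes behavior.
verdict: not equivalent; witness: a=0, b=-3


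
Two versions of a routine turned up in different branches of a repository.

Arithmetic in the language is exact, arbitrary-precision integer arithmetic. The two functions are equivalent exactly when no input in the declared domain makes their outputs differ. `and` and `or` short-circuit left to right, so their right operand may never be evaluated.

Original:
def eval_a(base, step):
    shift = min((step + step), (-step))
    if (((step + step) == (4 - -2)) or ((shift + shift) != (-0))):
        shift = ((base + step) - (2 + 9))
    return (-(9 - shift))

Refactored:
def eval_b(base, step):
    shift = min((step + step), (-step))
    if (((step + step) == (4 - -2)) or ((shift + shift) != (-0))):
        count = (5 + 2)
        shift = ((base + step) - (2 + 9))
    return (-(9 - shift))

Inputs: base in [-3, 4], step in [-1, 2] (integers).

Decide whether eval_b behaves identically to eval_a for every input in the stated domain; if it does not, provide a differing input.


Comparing the listings, the differences include: statement counts differ, and constant usage differs, and local variable names differ, and arithmetic usage differs.
Spot check at base=2, step=-1 — eval_a: shift = -2; (((step + step) == (4 - -2)) or ((shift + shift) != (-0))) -> true; shift = -10; return -19. eval_b: shift = -2; (((step + step) == (4 - -2)) or ((shift + shift) != (-0))) -> true; count = 7; shift = -10; return -19. Both give -19.
An exhaustive pass over the 32 declared inputs shows identical outputs.
verdict: equivalent


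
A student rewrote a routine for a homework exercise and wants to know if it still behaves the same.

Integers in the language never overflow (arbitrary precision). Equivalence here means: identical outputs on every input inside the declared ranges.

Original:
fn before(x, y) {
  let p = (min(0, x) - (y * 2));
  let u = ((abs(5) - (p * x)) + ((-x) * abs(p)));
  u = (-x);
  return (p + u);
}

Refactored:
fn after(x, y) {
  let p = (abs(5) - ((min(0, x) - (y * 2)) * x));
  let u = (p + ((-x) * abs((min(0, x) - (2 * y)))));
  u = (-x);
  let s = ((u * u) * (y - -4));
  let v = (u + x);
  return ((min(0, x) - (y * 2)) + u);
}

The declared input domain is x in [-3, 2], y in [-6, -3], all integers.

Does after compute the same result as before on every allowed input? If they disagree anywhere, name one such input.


Reading the diff, among the changes: local variable names differ, and arithmetic usage differs, and min/max/abs usage differs, and statement counts differ, and constant usage differs.
Spot check at x=-1, y=-3 — before: p = 5; u = 15; u = 1; return 6. after: p = 10; u = 15; u = 1; s = 1; v = 0; return 6. Both give 6.
Checked all 24 inputs in the declared domain: the outputs agree on every one.
verdict: equivalent


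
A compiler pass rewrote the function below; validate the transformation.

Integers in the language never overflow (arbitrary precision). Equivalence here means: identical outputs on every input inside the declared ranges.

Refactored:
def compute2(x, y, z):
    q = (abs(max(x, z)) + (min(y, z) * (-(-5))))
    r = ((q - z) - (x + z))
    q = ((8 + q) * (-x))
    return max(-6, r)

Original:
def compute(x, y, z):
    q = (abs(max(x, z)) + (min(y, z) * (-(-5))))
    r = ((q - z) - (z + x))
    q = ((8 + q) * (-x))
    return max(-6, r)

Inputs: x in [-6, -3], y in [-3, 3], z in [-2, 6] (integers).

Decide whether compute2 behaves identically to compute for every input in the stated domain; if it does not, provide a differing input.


This is a faithful refactor — same computation, different form, but the computed results match everywhere.
Tracing x=-5, y=3, z=1: compute: q becomes 6; next r becomes 9; next q becomes 70; next final value 9 | compute2: q becomes 6; next r becomes 9; next q becomes 70; next final value 9 — matching result 9.
Every one of the 252 inputs gives matching results.
verdict: equivalent


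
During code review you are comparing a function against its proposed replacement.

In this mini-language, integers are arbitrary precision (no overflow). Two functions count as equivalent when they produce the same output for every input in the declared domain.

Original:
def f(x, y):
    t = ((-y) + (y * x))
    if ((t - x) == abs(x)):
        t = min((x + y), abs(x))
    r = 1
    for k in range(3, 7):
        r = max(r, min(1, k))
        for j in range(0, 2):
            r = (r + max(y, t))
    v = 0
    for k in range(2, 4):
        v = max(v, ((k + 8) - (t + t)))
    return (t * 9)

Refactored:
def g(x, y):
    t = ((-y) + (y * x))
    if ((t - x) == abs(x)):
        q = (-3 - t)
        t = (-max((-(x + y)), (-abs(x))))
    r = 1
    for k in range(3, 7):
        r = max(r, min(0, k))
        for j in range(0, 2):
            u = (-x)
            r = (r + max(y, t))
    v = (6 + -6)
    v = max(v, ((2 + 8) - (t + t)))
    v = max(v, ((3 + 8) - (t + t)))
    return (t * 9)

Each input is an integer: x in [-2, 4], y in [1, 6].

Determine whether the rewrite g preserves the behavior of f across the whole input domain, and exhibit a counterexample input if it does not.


Although `1` became `0`, no input in the stated domain can expose it; all 42 inputs agree.
verdict: equivalent


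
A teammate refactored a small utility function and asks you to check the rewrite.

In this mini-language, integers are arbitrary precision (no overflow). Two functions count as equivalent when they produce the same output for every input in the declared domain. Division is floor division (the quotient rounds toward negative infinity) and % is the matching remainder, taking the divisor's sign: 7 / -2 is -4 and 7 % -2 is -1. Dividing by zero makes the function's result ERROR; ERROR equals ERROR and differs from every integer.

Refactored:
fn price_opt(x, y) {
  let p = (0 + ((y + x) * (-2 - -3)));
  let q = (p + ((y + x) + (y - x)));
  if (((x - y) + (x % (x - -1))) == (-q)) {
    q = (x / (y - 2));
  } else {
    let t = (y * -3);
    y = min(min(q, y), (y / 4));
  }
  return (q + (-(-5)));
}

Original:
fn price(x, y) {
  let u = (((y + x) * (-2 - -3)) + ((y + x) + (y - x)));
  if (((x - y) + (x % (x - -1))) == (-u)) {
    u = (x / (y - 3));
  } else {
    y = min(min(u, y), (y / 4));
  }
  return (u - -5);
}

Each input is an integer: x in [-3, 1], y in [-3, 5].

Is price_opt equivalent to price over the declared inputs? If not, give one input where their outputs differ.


Evaluate both at x=-2, y=2.
price: u = 4; (((x - y) + (x % (x - -1))) == (-u)) -> true; u = 2; return 7
price_opt: p = 0; q = 4; (((x - y) + (x % (x - -1))) == (-q)) -> true; division by zero -> ERROR
7 against ERROR: the behavior changed.
verdict: not equivalent; witness: x=-2, y=2


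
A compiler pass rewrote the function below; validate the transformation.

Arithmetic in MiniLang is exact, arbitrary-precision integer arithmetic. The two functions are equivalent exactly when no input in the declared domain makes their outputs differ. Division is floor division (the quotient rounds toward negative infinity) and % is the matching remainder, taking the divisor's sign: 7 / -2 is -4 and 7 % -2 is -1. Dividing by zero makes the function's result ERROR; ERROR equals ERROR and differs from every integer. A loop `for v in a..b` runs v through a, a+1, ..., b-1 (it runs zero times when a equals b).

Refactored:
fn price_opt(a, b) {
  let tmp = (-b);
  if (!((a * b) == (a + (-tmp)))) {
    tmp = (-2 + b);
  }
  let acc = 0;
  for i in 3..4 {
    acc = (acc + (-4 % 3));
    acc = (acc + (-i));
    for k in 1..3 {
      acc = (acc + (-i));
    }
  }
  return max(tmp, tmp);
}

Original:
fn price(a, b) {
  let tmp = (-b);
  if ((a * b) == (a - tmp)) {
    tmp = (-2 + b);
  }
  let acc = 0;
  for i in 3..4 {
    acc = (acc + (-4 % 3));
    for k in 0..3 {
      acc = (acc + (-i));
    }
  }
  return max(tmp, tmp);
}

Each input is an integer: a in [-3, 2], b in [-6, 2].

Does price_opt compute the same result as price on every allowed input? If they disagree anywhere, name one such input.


These are not equivalent — on a=-3, b=-6 the outputs split (6 vs -8).
price: tmp := 6 | ((a * b) == (a - tmp)): false | acc := 0 | iter i=3: | acc := 2 | iter k=0: | acc := -1 | iter k=1: | acc := -4 | iter k=2: | acc := -7 | result 6
price_opt: tmp := 6 | (!((a * b) == (a + (-tmp)))): true | tmp := -8 | acc := 0 | iter i=3: | acc := 2 | acc := -1 | iter k=1: | acc := -4 | iter k=2: | acc := -7 | result -8
verdict: not equivalent; witness: a=-3, b=-6


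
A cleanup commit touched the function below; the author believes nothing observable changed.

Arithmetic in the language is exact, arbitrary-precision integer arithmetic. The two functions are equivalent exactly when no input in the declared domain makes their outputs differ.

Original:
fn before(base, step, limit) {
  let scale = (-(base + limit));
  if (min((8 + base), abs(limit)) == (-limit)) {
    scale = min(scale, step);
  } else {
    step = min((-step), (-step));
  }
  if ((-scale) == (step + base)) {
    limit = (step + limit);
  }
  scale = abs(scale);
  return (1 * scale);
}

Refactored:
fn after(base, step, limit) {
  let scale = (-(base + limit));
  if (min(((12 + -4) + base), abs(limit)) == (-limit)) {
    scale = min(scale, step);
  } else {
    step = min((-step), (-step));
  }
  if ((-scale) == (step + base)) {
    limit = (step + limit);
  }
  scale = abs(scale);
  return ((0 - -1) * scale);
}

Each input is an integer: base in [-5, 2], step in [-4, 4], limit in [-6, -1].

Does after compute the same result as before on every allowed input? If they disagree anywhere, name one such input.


Comparing the listings, the differences include: constant usage differs, arithmetic usage differs.
Spot check at base=-2, step=3, limit=-3 — before: scale := 5 | (min((8 + base), abs(limit)) == (-limit)): true | scale := 3 | ((-scale) == (step + base)): false | scale := 3 | result 3. after: scale := 5 | (min(((12 + -4) + base), abs(limit)) == (-limit)): true | scale := 3 | ((-scale) == (step + base)): false | scale := 3 | result 3. Both give 3.
An exhaustive pass over the 432 declared inputs shows identical outputs.
verdict: equivalent


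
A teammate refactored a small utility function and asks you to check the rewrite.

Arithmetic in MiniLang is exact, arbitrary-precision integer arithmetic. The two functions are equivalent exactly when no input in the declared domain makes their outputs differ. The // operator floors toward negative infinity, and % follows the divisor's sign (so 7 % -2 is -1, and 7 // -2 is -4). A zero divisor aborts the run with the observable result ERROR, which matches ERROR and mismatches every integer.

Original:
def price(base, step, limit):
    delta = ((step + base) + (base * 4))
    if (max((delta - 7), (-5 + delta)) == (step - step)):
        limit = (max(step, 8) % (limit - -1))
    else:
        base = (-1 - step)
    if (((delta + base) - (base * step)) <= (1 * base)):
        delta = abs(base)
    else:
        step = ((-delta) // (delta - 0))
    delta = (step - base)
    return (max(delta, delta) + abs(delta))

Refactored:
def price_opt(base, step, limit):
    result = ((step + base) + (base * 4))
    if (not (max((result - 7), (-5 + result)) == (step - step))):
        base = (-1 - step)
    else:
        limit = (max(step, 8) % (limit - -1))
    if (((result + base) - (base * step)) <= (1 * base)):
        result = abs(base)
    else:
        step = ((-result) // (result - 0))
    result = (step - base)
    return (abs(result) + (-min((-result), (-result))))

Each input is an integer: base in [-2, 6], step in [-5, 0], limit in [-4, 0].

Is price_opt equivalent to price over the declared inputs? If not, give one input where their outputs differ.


The two are interchangeable: min/max/abs usage differs; also local variable names differ; also boolean connective usage differs, and every declared input agrees.
As a probe, take base=1, step=-5, limit=0: price runs delta=0, then (max((delta - 7), (-5 + delta)) == (step - step)) is false, then base=4, then (((delta + base) - (base * step)) <= (1 * base)) is false, then a zero divisor aborts: ERROR; price_opt runs result=0, then (not (max((result - 7), (-5 + result)) == (step - step))) is true, then base=4, then (((result + base) - (base * step)) <= (1 * base)) is false, then a zero divisor aborts: ERROR; both end at ERROR.
Across all 270 domain points the two functions coincide.
verdict: equivalent


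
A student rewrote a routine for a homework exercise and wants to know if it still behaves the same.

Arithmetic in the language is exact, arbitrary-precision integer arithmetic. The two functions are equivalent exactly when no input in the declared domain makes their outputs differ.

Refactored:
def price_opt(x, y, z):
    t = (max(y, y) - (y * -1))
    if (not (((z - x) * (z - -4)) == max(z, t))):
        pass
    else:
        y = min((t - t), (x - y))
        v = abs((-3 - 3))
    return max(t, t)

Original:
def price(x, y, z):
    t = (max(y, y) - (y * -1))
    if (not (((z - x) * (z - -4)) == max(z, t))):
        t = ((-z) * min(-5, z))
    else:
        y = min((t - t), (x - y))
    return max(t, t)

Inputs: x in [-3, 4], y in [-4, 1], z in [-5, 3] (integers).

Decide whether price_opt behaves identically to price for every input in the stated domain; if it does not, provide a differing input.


On input x=-3, y=-4, z=-5, price returns -25 while price_opt returns -8.
verdict: not equivalent; witness: x=-3, y=-4, z=-5


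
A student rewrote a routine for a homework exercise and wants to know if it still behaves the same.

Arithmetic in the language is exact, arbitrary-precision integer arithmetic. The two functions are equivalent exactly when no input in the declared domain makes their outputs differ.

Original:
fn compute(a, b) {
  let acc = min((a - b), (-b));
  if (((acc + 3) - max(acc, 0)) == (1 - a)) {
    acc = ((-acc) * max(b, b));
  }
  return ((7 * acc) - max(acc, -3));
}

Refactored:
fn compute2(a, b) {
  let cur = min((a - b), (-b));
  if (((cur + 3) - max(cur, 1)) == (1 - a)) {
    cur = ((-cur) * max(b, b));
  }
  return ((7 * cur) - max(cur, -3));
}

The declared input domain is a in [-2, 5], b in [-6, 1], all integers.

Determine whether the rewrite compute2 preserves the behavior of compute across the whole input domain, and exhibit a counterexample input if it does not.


These are not equivalent — on a=-1, b=0 the outputs split (0 vs -6).
compute: acc=-1, then (((acc + 3) - max(acc, 0)) == (1 - a)) is true, then acc=0, then returns 0
compute2: cur=-1, then (((cur + 3) - max(cur, 1)) == (1 - a)) is false, then returns -6
verdict: not equivalent; witness: a=-1, b=0


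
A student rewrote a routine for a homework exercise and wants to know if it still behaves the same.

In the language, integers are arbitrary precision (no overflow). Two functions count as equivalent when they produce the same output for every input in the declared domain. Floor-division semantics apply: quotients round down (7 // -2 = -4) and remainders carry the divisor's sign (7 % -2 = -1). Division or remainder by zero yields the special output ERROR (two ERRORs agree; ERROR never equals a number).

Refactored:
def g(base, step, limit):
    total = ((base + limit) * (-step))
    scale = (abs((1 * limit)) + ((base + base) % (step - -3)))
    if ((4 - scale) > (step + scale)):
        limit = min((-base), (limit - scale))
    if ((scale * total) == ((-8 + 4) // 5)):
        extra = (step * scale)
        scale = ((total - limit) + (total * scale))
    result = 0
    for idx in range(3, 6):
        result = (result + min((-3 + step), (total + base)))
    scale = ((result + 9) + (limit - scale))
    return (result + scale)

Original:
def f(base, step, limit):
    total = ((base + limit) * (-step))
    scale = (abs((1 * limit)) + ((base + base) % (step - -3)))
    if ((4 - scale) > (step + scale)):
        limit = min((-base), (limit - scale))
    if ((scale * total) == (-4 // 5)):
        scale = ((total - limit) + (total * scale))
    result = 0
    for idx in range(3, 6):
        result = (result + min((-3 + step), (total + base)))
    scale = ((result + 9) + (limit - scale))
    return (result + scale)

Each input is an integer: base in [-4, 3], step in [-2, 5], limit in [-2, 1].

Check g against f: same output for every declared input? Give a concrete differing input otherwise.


The two are interchangeable: arithmetic usage differs, and local variable names differ, and statement counts differ, and constant usage differs, and every declared input agrees.
Tracing base=-4, step=-2, limit=-2: f: total := -12 | scale := 2 | ((4 - scale) > (step + scale)): true | limit := -4 | ((scale * total) == (-4 // 5)): false | result := 0 | iter idx=3: | result := -16 | iter idx=4: | result := -32 | iter idx=5: | result := -48 | scale := -45 | result -93 | g: total := -12 | scale := 2 | ((4 - scale) > (step + scale)): true | limit := -4 | ((scale * total) == ((-8 + 4) // 5)): false | result := 0 | iter idx=3: | result := -16 | iter idx=4: | result := -32 | iter idx=5: | result := -48 | scale := -45 | result -93 — matching result -93.
Sweeping the whole domain (256 inputs) finds no disagreement.
verdict: equivalent


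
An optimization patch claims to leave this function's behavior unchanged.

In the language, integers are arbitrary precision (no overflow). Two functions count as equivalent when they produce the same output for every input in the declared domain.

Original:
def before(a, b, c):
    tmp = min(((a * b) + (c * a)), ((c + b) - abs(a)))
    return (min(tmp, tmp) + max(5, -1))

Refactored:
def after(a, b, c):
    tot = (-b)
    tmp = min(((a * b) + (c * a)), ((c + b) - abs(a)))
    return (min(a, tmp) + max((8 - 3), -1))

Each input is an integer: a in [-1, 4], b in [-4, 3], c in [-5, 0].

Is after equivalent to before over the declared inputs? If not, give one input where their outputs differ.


These are not equivalent — on a=1, b=3, c=0 the outputs split (7 vs 6).
before: tmp = 2; return 7
after: tot = -3; tmp = 2; return 6
verdict: not equivalent; witness: a=1, b=3, c=0


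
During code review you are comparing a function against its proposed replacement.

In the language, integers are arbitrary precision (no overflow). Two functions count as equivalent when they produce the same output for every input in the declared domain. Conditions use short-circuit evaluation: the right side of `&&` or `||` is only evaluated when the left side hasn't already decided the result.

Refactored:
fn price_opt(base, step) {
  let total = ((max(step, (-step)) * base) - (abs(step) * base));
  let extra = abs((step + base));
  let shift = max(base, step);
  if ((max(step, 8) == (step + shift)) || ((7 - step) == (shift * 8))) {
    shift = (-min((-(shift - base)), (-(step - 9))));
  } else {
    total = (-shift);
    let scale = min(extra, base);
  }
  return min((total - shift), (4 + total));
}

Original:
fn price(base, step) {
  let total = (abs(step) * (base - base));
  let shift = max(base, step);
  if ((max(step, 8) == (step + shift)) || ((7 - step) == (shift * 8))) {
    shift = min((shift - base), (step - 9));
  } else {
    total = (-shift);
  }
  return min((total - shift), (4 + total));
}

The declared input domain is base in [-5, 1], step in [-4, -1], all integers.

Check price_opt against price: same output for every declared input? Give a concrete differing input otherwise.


These are not equivalent — on base=1, step=-1 the outputs split (4 vs 0).
price: total = 0; shift = 1; ((max(step, 8) == (step + shift)) || ((7 - step) == (shift * 8))) -> true; shift = -10; return 4
price_opt: total = 0; extra = 0; shift = 1; ((max(step, 8) == (step + shift)) || ((7 - step) == (shift * 8))) -> true; shift = 0; return 0
verdict: not equivalent; witness: base=1, step=-1


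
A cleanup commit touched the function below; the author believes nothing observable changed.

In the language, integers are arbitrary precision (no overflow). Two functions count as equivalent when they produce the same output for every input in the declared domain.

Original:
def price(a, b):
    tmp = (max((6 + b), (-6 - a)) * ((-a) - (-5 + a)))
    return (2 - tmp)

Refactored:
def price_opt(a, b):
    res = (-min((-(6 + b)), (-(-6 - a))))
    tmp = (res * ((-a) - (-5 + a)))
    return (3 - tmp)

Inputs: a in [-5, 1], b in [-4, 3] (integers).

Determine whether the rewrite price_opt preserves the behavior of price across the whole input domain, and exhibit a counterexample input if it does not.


On input a=-5, b=-4, price returns -28 while price_opt returns -27.
verdict: not equivalent; witness: a=-5, b=-4


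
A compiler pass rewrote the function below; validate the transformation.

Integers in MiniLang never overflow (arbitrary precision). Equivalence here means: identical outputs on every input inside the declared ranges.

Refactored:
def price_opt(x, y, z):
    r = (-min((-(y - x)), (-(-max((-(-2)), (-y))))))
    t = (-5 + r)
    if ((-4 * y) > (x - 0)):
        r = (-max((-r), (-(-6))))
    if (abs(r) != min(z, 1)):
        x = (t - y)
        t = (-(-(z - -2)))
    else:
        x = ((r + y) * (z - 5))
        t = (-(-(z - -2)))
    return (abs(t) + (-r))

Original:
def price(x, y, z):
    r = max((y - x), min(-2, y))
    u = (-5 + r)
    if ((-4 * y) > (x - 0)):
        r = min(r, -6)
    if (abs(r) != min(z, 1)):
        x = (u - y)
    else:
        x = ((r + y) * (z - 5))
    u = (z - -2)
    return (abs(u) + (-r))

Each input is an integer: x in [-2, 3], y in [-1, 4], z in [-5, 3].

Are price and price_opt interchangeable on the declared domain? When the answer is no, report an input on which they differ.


Behavior is preserved: although constant usage differs; and local variable names differ; and statement counts differ; and arithmetic usage differs; and min/max/abs usage differs, the outputs never diverge.
Spot check at x=-1, y=4, z=3 — price: r := 5 | u := 0 | ((-4 * y) > (x - 0)): false | (abs(r) != min(z, 1)): true | x := -4 | u := 5 | result 0. price_opt: r := 5 | t := 0 | ((-4 * y) > (x - 0)): false | (abs(r) != min(z, 1)): true | x := -4 | t := 5 | result 0. Both give 0.
Checked all 324 inputs in the declared domain: the outputs agree on every one.
verdict: equivalent


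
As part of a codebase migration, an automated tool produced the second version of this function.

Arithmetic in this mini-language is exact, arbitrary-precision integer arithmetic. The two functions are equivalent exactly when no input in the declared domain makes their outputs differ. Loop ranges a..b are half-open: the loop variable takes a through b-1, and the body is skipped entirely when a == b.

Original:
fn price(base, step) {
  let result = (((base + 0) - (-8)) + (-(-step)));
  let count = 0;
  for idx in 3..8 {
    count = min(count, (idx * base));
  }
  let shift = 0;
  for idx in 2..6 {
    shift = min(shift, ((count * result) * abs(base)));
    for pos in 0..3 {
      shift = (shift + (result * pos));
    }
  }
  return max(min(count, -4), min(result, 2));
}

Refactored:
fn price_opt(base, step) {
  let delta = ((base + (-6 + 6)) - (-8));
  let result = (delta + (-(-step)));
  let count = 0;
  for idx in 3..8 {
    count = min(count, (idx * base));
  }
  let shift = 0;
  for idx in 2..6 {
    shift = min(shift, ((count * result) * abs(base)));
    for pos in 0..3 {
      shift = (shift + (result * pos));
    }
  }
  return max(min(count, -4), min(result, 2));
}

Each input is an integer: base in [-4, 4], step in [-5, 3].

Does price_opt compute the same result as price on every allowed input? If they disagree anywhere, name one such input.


Side by side, the visible changes include: local variable names differ; and statement counts differ; and arithmetic usage differs; and constant usage differs.
One worked example (base=-1, step=-5) — price: result = 2; count = 0; [idx=3]; count = -3; [idx=4]; count = -4; [idx=5]; count = -5; [idx=6]; count = -6; [idx=7]; count = -7; shift = 0; [idx=2]; shift = -14; [pos=0]; shift = -14; [pos=1]; shift = -12; [pos=2]; shift = -8; [idx=3]; shift = -14; [pos=0]; shift = -14; [pos=1]; shift = -12; [pos=2]; shift = -8; [idx=4]; shift = -14; [pos=0]; shift = -14; [pos=1]; shift = -12; [pos=2]; shift = -8; [idx=5]; shift = -14; [pos=0]; shift = -14; [pos=1]; shift = -12; [pos=2]; shift = -8; return 2; price_opt: delta = 7; result = 2; count = 0; [idx=3]; count = -3; [idx=4]; count = -4; [idx=5]; count = -5; [idx=6]; count = -6; [idx=7]; count = -7; shift = 0; [idx=2]; shift = -14; [pos=0]; shift = -14; [pos=1]; shift = -12; [pos=2]; shift = -8; [idx=3]; shift = -14; [pos=0]; shift = -14; [pos=1]; shift = -12; [pos=2]; shift = -8; [idx=4]; shift = -14; [pos=0]; shift = -14; [pos=1]; shift = -12; [pos=2]; shift = -8; [idx=5]; shift = -14; [pos=0]; shift = -14; [pos=1]; shift = -12; [pos=2]; shift = -8; return 2; agreement on 2.
Checked all 81 inputs in the declared domain: the outputs agree on every one.
verdict: equivalent


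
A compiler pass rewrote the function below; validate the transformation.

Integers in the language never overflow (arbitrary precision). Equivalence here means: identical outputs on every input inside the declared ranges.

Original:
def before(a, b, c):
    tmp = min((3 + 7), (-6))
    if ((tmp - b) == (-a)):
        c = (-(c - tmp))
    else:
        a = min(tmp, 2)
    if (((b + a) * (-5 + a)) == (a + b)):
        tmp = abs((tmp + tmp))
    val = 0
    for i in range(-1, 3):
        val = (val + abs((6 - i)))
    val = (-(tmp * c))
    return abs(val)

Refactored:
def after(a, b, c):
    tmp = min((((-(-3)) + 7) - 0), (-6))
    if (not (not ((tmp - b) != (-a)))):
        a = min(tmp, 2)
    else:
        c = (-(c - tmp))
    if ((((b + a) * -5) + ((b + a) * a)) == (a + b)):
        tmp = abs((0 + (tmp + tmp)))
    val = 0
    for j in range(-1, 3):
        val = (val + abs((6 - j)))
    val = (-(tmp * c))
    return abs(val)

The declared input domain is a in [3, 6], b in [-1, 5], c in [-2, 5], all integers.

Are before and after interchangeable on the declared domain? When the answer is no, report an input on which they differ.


Behavior is preserved: although boolean connective usage differs, and local variable names differ, and constant usage differs, and arithmetic usage differs, and comparison usage differs, the outputs never diverge.
Spot check at a=5, b=-1, c=-2 — before: tmp becomes -6; next ((tmp - b) == (-a)) evaluates to true; next c becomes -4; next (((b + a) * (-5 + a)) == (a + b)) evaluates to false; next val becomes 0; next at i=-1:; next val becomes 7; next at i=0:; next val becomes 13; next at i=1:; next val becomes 18; next at i=2:; next val becomes 22; next val becomes -24; next final value 24. after: tmp becomes -6; next (not (not ((tmp - b) != (-a)))) evaluates to false; next c becomes -4; next ((((b + a) * -5) + ((b + a) * a)) == (a + b)) evaluates to false; next val becomes 0; next at j=-1:; next val becomes 7; next at j=0:; next val becomes 13; next at j=1:; next val becomes 18; next at j=2:; next val becomes 22; next val becomes -24; next final value 24. Both give 24.
An exhaustive pass over the 224 declared inputs shows identical outputs.
verdict: equivalent


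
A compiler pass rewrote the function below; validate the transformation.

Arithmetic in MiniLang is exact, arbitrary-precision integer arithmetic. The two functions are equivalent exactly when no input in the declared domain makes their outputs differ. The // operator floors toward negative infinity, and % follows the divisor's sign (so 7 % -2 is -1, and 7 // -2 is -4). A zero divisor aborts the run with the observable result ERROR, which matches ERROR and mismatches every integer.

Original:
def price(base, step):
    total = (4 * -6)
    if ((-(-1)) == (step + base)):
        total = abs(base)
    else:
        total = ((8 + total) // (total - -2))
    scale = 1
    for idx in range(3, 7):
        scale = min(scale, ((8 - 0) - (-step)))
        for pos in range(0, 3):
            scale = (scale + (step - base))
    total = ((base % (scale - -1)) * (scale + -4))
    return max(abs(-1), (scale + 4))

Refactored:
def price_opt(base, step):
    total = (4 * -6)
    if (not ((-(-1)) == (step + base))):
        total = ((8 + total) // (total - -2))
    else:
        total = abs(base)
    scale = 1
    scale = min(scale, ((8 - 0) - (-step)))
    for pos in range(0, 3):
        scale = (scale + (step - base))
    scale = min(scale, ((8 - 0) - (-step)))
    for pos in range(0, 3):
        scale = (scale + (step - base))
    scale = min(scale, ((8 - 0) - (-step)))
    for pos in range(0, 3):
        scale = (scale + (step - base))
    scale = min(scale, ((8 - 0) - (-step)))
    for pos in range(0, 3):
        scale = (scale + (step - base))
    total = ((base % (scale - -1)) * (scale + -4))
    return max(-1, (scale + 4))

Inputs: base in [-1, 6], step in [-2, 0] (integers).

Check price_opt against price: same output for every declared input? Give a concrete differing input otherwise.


Evaluate both at base=-1, step=-2.
price: total becomes -24; next ((-(-1)) == (step + base)) evaluates to false; next total becomes 0; next scale becomes 1; next at idx=3:; next scale becomes 1; next at pos=0:; next scale becomes 0; next at pos=1:; next scale becomes -1; next at pos=2:; next scale becomes -2; next at idx=4:; next scale becomes -2; next at pos=0:; next scale becomes -3; next at pos=1:; next scale becomes -4; next at pos=2:; next scale becomes -5; next at idx=5:; next scale becomes -5; next at pos=0:; next scale becomes -6; next at pos=1:; next scale becomes -7; next at pos=2:; next scale becomes -8; next at idx=6:; next scale becomes -8; next at pos=0:; next scale becomes -9; next at pos=1:; next scale becomes -10; next at pos=2:; next scale becomes -11; next total becomes 15; next final value 1
price_opt: total becomes -24; next (not ((-(-1)) == (step + base))) evaluates to true; next total becomes 0; next scale becomes 1; next scale becomes 1; next at pos=0:; next scale becomes 0; next at pos=1:; next scale becomes -1; next at pos=2:; next scale becomes -2; next scale becomes -2; next at pos=0:; next scale becomes -3; next at pos=1:; next scale becomes -4; next at pos=2:; next scale becomes -5; next scale becomes -5; next at pos=0:; next scale becomes -6; next at pos=1:; next scale becomes -7; next at pos=2:; next scale becomes -8; next scale becomes -8; next at pos=0:; next scale becomes -9; next at pos=1:; next scale becomes -10; next at pos=2:; next scale becomes -11; next total becomes 15; next final value -1
1 != -1, so the rewrite changes behavior.
verdict: not equivalent; witness: base=-1, step=-2


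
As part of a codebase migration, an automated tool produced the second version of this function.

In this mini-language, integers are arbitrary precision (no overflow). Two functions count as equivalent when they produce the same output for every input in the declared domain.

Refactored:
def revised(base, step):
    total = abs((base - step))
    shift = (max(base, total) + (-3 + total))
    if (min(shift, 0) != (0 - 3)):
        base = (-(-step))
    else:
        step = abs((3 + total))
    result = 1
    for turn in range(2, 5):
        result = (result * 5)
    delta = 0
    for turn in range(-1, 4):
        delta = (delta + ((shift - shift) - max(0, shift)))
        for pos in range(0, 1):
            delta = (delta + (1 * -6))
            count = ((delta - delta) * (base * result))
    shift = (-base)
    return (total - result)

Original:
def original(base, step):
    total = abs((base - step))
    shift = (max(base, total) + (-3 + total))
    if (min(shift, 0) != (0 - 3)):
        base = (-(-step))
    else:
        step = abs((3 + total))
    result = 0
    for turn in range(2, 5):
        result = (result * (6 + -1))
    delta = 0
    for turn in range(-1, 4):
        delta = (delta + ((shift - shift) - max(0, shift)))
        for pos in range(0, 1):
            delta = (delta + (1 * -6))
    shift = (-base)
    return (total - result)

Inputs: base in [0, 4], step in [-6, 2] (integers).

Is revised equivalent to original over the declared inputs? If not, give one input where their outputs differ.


Take base=0, step=-6.
original: total=6, then shift=9, then (min(shift, 0) != (0 - 3)) is true, then base=-6, then result=0, then (turn=2), then result=0, then (turn=3), then result=0, then (turn=4), then result=0, then delta=0, then (turn=-1), then delta=-9, then (pos=0), then delta=-15, then (turn=0), then delta=-24, then (pos=0), then delta=-30, then (turn=1), then delta=-39, then (pos=0), then delta=-45, then (turn=2), then delta=-54, then (pos=0), then delta=-60, then (turn=3), then delta=-69, then (pos=0), then delta=-75, then shift=6, then returns 6
revised: total=6, then shift=9, then (min(shift, 0) != (0 - 3)) is true, then base=-6, then result=1, then (turn=2), then result=5, then (turn=3), then result=25, then (turn=4), then result=125, then delta=0, then (turn=-1), then delta=-9, then (pos=0), then delta=-15, then count=0, then (turn=0), then delta=-24, then (pos=0), then delta=-30, then count=0, then (turn=1), then delta=-39, then (pos=0), then delta=-45, then count=0, then (turn=2), then delta=-54, then (pos=0), then delta=-60, then count=0, then (turn=3), then delta=-69, then (pos=0), then delta=-75, then count=0, then shift=6, then returns -119
6 vs -119 — the two versions disagree here.
verdict: not equivalent; witness: base=0, step=-6


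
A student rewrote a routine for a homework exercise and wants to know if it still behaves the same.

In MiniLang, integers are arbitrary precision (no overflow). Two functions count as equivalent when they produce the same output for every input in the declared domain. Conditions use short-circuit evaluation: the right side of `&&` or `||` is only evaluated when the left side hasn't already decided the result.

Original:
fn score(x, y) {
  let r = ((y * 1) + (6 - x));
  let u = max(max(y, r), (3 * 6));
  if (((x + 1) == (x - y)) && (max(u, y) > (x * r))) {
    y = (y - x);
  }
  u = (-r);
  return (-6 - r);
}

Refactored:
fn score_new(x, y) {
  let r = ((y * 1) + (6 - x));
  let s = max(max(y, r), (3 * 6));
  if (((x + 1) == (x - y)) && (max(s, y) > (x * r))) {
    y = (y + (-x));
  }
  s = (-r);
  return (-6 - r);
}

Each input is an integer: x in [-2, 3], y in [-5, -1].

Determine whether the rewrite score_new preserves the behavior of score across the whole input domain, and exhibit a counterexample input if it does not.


Although arithmetic usage differs; local variable names differ, 30/30 inputs agree.
verdict: equivalent
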